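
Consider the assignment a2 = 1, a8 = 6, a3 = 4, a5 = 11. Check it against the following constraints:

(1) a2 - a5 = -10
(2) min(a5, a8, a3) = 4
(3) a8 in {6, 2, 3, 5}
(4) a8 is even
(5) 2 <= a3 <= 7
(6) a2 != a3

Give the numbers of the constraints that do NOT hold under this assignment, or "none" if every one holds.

All constraints are satisfied.

(1) a2 - a5 = 1 - 11 = -10  ✔
(2) min(11, 6, 4) = 4  ✔
(3) a8 = 6 is in {6, 2, 3, 5}  ✔
(4) a8 = 6 is even  ✔
(5) a3 = 4 lies in [2, 7]  ✔
(6) a2 = 1, a3 = 4; distinct  ✔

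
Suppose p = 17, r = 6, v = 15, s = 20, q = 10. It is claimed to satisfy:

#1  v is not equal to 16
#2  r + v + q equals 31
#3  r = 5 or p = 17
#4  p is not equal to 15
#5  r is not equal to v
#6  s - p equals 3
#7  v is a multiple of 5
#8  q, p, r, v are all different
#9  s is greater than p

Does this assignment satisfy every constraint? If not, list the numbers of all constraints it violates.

All constraints are satisfied.

#1 v = 15, and 15 ≠ 16 — holds.
#2 r + v + q = 6 + 15 + 10 = 31 — holds.
#3 r = 6 ≠ 5, but p = 17 = 17 (second disjunct) — holds.
#4 p = 17, and 17 ≠ 15 — holds.
#5 r = 6, v = 15; distinct — holds.
#6 s - p = 20 - 17 = 3 — holds.
#7 15 / 5 = 3, so 5 divides 15 — holds.
#8 values 10, 17, 6, 15 are pairwise distinct — holds.
#9 s = 20, p = 17; 20 > 17 — holds.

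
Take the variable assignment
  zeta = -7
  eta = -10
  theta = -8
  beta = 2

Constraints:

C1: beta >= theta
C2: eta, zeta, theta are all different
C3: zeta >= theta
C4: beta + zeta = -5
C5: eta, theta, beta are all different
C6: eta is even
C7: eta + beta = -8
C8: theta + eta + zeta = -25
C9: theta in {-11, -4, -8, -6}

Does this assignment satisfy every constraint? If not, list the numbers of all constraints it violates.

No violations.

C1: beta = 2, theta = -8; 2 ≥ -8  yes
C2: values -10, -7, -8 are pairwise distinct  yes
C3: zeta = -7, theta = -8; -7 ≥ -8  yes
C4: beta + zeta = 2 + (-7) = -5  yes
C5: values -10, -8, 2 are pairwise distinct  yes
C6: eta = -10 is even  yes
C7: eta + beta = -10 + 2 = -8  yes
C8: theta + eta + zeta = -8 + (-10) + (-7) = -25  yes
C9: theta = -8 is in {-11, -4, -8, -6}  yes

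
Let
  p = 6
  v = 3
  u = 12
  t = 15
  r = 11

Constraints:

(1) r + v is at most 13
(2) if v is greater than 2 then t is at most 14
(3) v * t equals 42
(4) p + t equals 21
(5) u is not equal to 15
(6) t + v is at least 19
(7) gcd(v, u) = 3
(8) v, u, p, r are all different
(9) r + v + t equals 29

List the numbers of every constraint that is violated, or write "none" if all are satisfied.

Constraints 1, 2, 3, and 6 are violated.

(1) r + v = 11 + 3 = 14; 14 > 13, bound 13 not met  false
(2) v = 3 > 2, so we need t ≤ 14; but t = 15 > 14  false
(3) v * t = 3 * 15 = 45, not 42  false
(4) p + t = 6 + 15 = 21  true
(5) u = 12, and 12 ≠ 15  true
(6) t + v = 15 + 3 = 18; 18 < 19, bound 19 not met  false
(7) gcd(3, 12) = 3  true
(8) values 3, 12, 6, 11 are pairwise distinct  true
(9) r + v + t = 11 + 3 + 15 = 29  true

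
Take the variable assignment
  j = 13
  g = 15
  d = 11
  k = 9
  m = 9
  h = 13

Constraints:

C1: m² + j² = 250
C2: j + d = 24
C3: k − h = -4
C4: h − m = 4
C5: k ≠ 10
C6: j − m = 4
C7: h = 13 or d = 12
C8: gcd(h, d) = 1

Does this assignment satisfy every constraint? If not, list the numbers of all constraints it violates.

Yes — all constraints hold.

C1: m² + j² = 9² + 13² = 81 + 169 = 250 — holds.
C2: j + d = 13 + 11 = 24 — holds.
C3: k − h = 9 − 13 = -4 — holds.
C4: h − m = 13 − 9 = 4 — holds.
C5: k = 9, and 9 ≠ 10 — holds.
C6: j − m = 13 − 9 = 4 — holds.
C7: h = 13 = 13 (first disjunct) — holds.
C8: gcd(13, 11) = 1 — holds.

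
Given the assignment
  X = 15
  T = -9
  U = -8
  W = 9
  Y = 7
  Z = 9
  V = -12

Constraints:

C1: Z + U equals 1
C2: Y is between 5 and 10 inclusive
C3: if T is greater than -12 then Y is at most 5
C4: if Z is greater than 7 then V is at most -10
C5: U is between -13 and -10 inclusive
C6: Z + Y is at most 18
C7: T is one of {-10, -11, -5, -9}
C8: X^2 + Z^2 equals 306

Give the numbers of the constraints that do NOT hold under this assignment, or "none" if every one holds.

Constraints 3 and 5 do not hold.

C1: Z + U = 9 + (-8) = 1 — holds.
C2: Y = 7 lies in [5, 10] — holds.
C3: T = -9 > -12, so we need Y ≤ 5; but Y = 7 > 5 — does not hold.
C4: Z = 9 > 7, so we need V ≤ -10; V = -12 ≤ -10 — holds.
C5: U = -8 is outside [-13, -10] — does not hold.
C6: Z + Y = 9 + 7 = 16; 16 ≤ 18 — holds.
C7: T = -9 is in {-10, -11, -5, -9} — holds.
C8: X^2 + Z^2 = 15^2 + 9^2 = 225 + 81 = 306 — holds.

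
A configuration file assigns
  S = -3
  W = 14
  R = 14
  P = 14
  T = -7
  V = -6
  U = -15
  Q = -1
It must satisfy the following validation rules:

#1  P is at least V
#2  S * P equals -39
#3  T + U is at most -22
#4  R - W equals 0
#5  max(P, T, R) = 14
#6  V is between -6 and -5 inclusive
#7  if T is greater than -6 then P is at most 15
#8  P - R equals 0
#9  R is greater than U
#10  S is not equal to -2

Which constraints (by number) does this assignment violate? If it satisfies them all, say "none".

Constraint 2 is violated.

#1 P = 14, V = -6; 14 ≥ -6  yes
#2 S * P = -3 * 14 = -42, not -39  no
#3 T + U = -7 + (-15) = -22; -22 ≤ -22  yes
#4 R - W = 14 - 14 = 0  yes
#5 max(14, -7, 14) = 14  yes
#6 V = -6 lies in [-6, -5]  yes
#7 T = -7, not > -6; antecedent false, conditional vacuously true  yes
#8 P - R = 14 - 14 = 0  yes
#9 R = 14, U = -15; 14 > -15  yes
#10 S = -3, and -3 ≠ -2  yes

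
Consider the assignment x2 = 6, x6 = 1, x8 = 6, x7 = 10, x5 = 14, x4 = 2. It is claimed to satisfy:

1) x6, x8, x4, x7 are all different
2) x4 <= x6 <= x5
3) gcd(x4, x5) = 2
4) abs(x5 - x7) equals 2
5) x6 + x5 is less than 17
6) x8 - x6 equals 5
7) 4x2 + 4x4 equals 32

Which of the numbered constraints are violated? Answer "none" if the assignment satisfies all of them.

1) values 1, 6, 2, 10 are pairwise distinct — holds.
2) values 2, 1, 14; x4 = 2 is not <= x6 = 1 — fails.
3) gcd(2, 14) = 2 — holds.
4) abs(14 - 10) = 4, not 2 — fails.
5) x6 + x5 = 1 + 14 = 15; 15 < 17 — holds.
6) x8 - x6 = 6 - 1 = 5 — holds.
7) 4x2 + 4x4 = 4(6) + 4(2) = 32 — holds.

Violated: 2 and 4.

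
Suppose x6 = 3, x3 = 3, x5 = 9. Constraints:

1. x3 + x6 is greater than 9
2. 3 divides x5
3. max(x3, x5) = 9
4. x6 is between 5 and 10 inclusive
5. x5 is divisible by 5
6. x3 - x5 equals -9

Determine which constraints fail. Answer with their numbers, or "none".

1. x3 + x6 = 3 + 3 = 6; 6 ≤ 9, bound 9 not met  ✘
2. 9 / 3 = 3, so 3 divides 9  ✔
3. max(3, 9) = 9  ✔
4. x6 = 3 is outside [5, 10]  ✘
5. 9 = 5*1 + 4, so 5 does not divide 9  ✘
6. x3 - x5 = 3 - 9 = -6, not -9  ✘

Constraints 1, 4, 5, and 6 are violated.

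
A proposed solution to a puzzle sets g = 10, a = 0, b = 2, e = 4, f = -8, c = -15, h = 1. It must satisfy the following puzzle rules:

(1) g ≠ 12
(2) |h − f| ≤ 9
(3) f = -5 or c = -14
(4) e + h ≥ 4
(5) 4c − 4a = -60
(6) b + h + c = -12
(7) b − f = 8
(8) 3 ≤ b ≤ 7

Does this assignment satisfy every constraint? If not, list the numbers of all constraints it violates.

(1) g = 10, and 10 ≠ 12 — OK.
(2) |1 − (-8)| = 9; 9 ≤ 9 — OK.
(3) f = -8 ≠ -5 and c = -15 ≠ -14; both disjuncts false — violated.
(4) e + h = 4 + 1 = 5; 5 ≥ 4 — OK.
(5) 4c − 4a = 4(-15) − 4(0) = -60 — OK.
(6) b + h + c = 2 + 1 + (-15) = -12 — OK.
(7) b − f = 2 − (-8) = 10, not 8 — violated.
(8) b = 2 is outside [3, 7] — violated.

The assignment fails constraints 3, 7, and 8.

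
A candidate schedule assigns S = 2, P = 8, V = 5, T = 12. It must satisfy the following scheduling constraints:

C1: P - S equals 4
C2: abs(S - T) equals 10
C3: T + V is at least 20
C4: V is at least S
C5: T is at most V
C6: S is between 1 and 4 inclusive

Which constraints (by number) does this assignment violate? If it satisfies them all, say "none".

C1: P - S = 8 - 2 = 6, not 4  FAIL
C2: abs(2 - 12) = 10  OK
C3: T + V = 12 + 5 = 17; 17 < 20, bound 20 not met  FAIL
C4: V = 5, S = 2; 5 ≥ 2  OK
C5: T = 12, V = 5; 12 > 5 (want ≤)  FAIL
C6: S = 2 lies in [1, 4]  OK

Violated: 1, 3, and 5.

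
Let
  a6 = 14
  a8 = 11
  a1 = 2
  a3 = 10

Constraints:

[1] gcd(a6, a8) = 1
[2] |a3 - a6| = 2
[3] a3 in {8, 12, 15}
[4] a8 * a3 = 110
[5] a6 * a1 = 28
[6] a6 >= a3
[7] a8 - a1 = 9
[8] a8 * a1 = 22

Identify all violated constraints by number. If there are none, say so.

[1] gcd(14, 11) = 1  yes
[2] |10 - 14| = 4, not 2  no
[3] a3 = 10 is not in {8, 12, 15}  no
[4] a8 * a3 = 11 * 10 = 110  yes
[5] a6 * a1 = 14 * 2 = 28  yes
[6] a6 = 14, a3 = 10; 14 ≥ 10  yes
[7] a8 - a1 = 11 - 2 = 9  yes
[8] a8 * a1 = 11 * 2 = 22  yes

Violated: 2, 3.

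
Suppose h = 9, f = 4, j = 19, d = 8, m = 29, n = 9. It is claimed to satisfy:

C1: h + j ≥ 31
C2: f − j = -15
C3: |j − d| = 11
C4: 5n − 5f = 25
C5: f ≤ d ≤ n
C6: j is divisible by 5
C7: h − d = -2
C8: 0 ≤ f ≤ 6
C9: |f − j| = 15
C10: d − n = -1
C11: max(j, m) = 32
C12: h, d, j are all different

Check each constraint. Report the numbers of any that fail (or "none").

Violated: 1, 6, 7, 11.

C1: h + j = 9 + 19 = 28; 28 < 31, bound 31 not met — violated.
C2: f − j = 4 − 19 = -15 — OK.
C3: |19 − 8| = 11 — OK.
C4: 5n − 5f = 5(9) − 5(4) = 25 — OK.
C5: values 4 ≤ 8 ≤ 9 — OK.
C6: 19 = 5×3 + 4, so 5 does not divide 19 — violated.
C7: h − d = 9 − 8 = 1, not -2 — violated.
C8: f = 4 lies in [0, 6] — OK.
C9: |4 − 19| = 15 — OK.
C10: d − n = 8 − 9 = -1 — OK.
C11: max(19, 29) = 29, not 32 — violated.
C12: values 9, 8, 19 are pairwise distinct — OK.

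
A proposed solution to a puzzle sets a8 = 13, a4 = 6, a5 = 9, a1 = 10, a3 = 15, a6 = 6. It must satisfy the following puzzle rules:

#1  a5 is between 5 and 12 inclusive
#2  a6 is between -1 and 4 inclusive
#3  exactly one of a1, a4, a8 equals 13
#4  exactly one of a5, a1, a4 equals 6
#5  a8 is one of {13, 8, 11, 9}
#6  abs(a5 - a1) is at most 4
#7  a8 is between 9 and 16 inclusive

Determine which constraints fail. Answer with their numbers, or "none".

The assignment fails constraint 2.

#1 a5 = 9 lies in [5, 12] — OK.
#2 a6 = 6 is outside [-1, 4] — violated.
#3 a1=10, a4=6, a8=13; 1 of them equals 13 — OK.
#4 a5=9, a1=10, a4=6; 1 of them equals 6 — OK.
#5 a8 = 13 is in {13, 8, 11, 9} — OK.
#6 abs(9 - 10) = 1; 1 ≤ 4 — OK.
#7 a8 = 13 lies in [9, 16] — OK.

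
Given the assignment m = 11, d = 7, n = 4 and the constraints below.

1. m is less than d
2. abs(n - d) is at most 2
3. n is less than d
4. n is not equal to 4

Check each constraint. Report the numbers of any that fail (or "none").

1. m = 11, d = 7; 11 ≥ 7 (want <) — violated.
2. abs(4 - 7) = 3; 3 > 2, exceeds bound 2 — violated.
3. n = 4, d = 7; 4 < 7 — OK.
4. n = 4, but 4 is required to differ — violated.

Violated: 1, 2, and 4.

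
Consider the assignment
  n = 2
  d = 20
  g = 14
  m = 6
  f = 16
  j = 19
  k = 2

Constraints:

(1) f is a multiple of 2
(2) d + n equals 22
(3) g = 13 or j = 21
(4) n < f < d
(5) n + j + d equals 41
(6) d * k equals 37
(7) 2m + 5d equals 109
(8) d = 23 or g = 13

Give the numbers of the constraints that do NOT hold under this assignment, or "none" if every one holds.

No — constraints 3, 6, 7, and 8 are not satisfied.

(1) 16 / 2 = 8, so 2 divides 16 — holds.
(2) d + n = 20 + 2 = 22 — holds.
(3) g = 14 ≠ 13 and j = 19 ≠ 21; both disjuncts false — fails.
(4) values 2 < 16 < 20 — holds.
(5) n + j + d = 2 + 19 + 20 = 41 — holds.
(6) d * k = 20 * 2 = 40, not 37 — fails.
(7) 2m + 5d = 2(6) + 5(20) = 112, not 109 — fails.
(8) d = 20 ≠ 23 and g = 14 ≠ 13; both disjuncts false — fails.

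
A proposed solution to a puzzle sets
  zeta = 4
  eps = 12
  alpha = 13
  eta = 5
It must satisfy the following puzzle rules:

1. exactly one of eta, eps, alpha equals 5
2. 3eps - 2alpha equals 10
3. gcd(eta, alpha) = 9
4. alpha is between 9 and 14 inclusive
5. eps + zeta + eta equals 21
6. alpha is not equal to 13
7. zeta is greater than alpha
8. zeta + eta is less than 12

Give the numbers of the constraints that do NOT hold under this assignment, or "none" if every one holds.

No — constraints 3, 6, and 7 are not satisfied.

1. eta=5, eps=12, alpha=13; 1 of them equals 5 — satisfied.
2. 3eps - 2alpha = 3(12) - 2(13) = 10 — satisfied.
3. gcd(5, 13) = 1, not 9 — violated.
4. alpha = 13 lies in [9, 14] — satisfied.
5. eps + zeta + eta = 12 + 4 + 5 = 21 — satisfied.
6. alpha = 13, but 13 is required to differ — violated.
7. zeta = 4, alpha = 13; 4 ≤ 13 (want >) — violated.
8. zeta + eta = 4 + 5 = 9; 9 < 12 — satisfied.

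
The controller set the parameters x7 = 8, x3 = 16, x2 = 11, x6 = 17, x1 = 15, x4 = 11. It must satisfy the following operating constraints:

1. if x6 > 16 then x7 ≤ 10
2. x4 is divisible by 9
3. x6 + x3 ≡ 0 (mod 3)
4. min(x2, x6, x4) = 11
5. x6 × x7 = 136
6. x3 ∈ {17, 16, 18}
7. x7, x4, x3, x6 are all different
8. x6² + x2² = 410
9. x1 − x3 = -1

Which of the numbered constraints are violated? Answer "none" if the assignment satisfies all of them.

Constraint 2 does not hold.

1. x6 = 17 > 16, so we need x7 ≤ 10; x7 = 8 ≤ 10  ✓
2. 11 = 9×1 + 2, so 9 does not divide 11  ✗
3. x6 + x3 = 33; 33 mod 3 = 0  ✓
4. min(11, 17, 11) = 11  ✓
5. x6 × x7 = 17 × 8 = 136  ✓
6. x3 = 16 is in {17, 16, 18}  ✓
7. values 8, 11, 16, 17 are pairwise distinct  ✓
8. x6² + x2² = 17² + 11² = 289 + 121 = 410  ✓
9. x1 − x3 = 15 − 16 = -1  ✓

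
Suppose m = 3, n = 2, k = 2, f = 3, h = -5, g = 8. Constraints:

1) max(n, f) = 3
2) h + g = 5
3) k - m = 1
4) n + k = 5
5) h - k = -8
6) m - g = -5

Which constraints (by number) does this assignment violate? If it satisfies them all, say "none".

1) max(2, 3) = 3 — OK.
2) h + g = -5 + 8 = 3, not 5 — violated.
3) k - m = 2 - 3 = -1, not 1 — violated.
4) n + k = 2 + 2 = 4, not 5 — violated.
5) h - k = -5 - 2 = -7, not -8 — violated.
6) m - g = 3 - 8 = -5 — OK.

Violated: 2, 3, 4, 5.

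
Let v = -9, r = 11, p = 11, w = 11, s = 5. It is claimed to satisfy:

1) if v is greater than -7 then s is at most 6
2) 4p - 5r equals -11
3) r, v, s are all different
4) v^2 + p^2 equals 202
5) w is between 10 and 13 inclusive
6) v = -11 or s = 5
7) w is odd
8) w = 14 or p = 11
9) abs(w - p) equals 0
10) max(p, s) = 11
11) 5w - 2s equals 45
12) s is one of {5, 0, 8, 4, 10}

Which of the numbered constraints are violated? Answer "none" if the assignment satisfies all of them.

1) v = -9, not > -7; antecedent false, conditional vacuously true — holds.
2) 4p - 5r = 4(11) - 5(11) = -11 — holds.
3) values 11, -9, 5 are pairwise distinct — holds.
4) v^2 + p^2 = (-9)^2 + 11^2 = 81 + 121 = 202 — holds.
5) w = 11 lies in [10, 13] — holds.
6) v = -9 ≠ -11, but s = 5 = 5 (second disjunct) — holds.
7) w = 11 is odd — holds.
8) w = 11 ≠ 14, but p = 11 = 11 (second disjunct) — holds.
9) abs(11 - 11) = 0 — holds.
10) max(11, 5) = 11 — holds.
11) 5w - 2s = 5(11) - 2(5) = 45 — holds.
12) s = 5 is in {5, 0, 8, 4, 10} — holds.

All constraints are satisfied.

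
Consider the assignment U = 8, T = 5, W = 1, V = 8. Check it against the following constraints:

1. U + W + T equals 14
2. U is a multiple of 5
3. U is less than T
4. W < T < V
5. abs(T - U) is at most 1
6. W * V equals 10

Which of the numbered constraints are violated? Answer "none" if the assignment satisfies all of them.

Violated: 2, 3, 5, 6.

1. U + W + T = 8 + 1 + 5 = 14  ✓
2. 8 = 5*1 + 3, so 5 does not divide 8  ✗
3. U = 8, T = 5; 8 ≥ 5 (want <)  ✗
4. values 1 < 5 < 8  ✓
5. abs(5 - 8) = 3; 3 > 1, exceeds bound 1  ✗
6. W * V = 1 * 8 = 8, not 10  ✗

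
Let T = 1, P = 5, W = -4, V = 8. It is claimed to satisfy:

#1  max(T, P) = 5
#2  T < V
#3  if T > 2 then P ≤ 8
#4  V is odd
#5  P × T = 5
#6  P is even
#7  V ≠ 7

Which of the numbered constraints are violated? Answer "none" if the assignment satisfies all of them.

Violated: 4 and 6.

#1 max(1, 5) = 5 — holds.
#2 T = 1, V = 8; 1 < 8 — holds.
#3 T = 1, not > 2; antecedent false, conditional vacuously true — holds.
#4 V = 8 is even — fails.
#5 P × T = 5 × 1 = 5 — holds.
#6 P = 5 is odd — fails.
#7 V = 8, and 8 ≠ 7 — holds.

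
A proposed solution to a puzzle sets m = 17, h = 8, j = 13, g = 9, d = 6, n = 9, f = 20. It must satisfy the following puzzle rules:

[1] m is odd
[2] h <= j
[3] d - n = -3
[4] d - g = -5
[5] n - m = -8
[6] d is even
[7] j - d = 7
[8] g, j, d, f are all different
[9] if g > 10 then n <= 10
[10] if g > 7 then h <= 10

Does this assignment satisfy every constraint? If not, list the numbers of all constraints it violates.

Constraint 4 is violated.

[1] m = 17 is odd — OK.
[2] h = 8, j = 13; 8 ≤ 13 — OK.
[3] d - n = 6 - 9 = -3 — OK.
[4] d - g = 6 - 9 = -3, not -5 — violated.
[5] n - m = 9 - 17 = -8 — OK.
[6] d = 6 is even — OK.
[7] j - d = 13 - 6 = 7 — OK.
[8] values 9, 13, 6, 20 are pairwise distinct — OK.
[9] g = 9, not > 10; antecedent false, conditional vacuously true — OK.
[10] g = 9 > 7, so we need h ≤ 10; h = 8 ≤ 10 — OK.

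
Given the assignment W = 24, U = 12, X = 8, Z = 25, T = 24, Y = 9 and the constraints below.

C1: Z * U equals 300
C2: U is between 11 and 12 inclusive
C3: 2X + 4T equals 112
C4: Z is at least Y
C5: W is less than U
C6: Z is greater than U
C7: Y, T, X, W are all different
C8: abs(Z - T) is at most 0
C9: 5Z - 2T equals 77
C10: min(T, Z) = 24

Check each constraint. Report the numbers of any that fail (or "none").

Constraints 5, 7, 8 do not hold.

C1: Z * U = 25 * 12 = 300 — holds.
C2: U = 12 lies in [11, 12] — holds.
C3: 2X + 4T = 2(8) + 4(24) = 112 — holds.
C4: Z = 25, Y = 9; 25 ≥ 9 — holds.
C5: W = 24, U = 12; 24 ≥ 12 (want <) — does not hold.
C6: Z = 25, U = 12; 25 > 12 — holds.
C7: T = W = 24, not all different — does not hold.
C8: abs(25 - 24) = 1; 1 > 0, exceeds bound 0 — does not hold.
C9: 5Z - 2T = 5(25) - 2(24) = 77 — holds.
C10: min(24, 25) = 24 — holds.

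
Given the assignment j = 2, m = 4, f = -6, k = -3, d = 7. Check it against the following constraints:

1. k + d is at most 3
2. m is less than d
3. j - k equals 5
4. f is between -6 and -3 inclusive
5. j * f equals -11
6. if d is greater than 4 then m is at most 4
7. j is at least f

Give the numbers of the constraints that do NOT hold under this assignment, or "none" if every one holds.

No — constraints 1 and 5 are not satisfied.

1. k + d = -3 + 7 = 4; 4 > 3, bound 3 not met  ✗
2. m = 4, d = 7; 4 < 7  ✓
3. j - k = 2 - (-3) = 5  ✓
4. f = -6 lies in [-6, -3]  ✓
5. j * f = 2 * (-6) = -12, not -11  ✗
6. d = 7 > 4, so we need m ≤ 4; m = 4 ≤ 4  ✓
7. j = 2, f = -6; 2 ≥ -6  ✓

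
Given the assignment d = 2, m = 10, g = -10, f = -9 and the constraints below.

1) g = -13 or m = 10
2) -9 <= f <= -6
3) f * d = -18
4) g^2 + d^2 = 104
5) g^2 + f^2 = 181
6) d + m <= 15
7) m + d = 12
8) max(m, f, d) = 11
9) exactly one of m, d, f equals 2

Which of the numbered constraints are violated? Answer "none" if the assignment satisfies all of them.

Constraint 8 is violated.

1) g = -10 ≠ -13, but m = 10 = 10 (second disjunct) — holds.
2) f = -9 lies in [-9, -6] — holds.
3) f * d = -9 * 2 = -18 — holds.
4) g^2 + d^2 = (-10)^2 + 2^2 = 100 + 4 = 104 — holds.
5) g^2 + f^2 = (-10)^2 + (-9)^2 = 100 + 81 = 181 — holds.
6) d + m = 2 + 10 = 12; 12 ≤ 15 — holds.
7) m + d = 10 + 2 = 12 — holds.
8) max(10, -9, 2) = 10, not 11 — fails.
9) m=10, d=2, f=-9; 1 of them equals 2 — holds.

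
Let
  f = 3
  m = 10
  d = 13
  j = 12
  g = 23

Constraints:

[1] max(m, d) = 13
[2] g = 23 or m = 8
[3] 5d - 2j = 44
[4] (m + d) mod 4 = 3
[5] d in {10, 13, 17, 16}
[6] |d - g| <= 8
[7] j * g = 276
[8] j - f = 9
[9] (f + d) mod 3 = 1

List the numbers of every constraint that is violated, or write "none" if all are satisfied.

Constraints 3 and 6 are violated.

[1] max(10, 13) = 13 — holds.
[2] g = 23 = 23 (first disjunct) — holds.
[3] 5d - 2j = 5(13) - 2(12) = 41, not 44 — does not hold.
[4] m + d = 23; 23 mod 4 = 3 — holds.
[5] d = 13 is in {10, 13, 17, 16} — holds.
[6] |13 - 23| = 10; 10 > 8, exceeds bound 8 — does not hold.
[7] j * g = 12 * 23 = 276 — holds.
[8] j - f = 12 - 3 = 9 — holds.
[9] f + d = 16; 16 mod 3 = 1 — holds.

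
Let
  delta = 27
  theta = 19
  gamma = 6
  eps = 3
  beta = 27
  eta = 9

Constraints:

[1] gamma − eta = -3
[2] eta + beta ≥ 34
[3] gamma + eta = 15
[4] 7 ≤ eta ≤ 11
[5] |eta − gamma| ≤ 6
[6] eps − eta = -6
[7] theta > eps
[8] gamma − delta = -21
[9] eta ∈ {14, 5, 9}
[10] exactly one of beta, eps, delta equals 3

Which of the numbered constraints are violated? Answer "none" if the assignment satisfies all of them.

None — every constraint holds.

[1] gamma − eta = 6 − 9 = -3 — OK.
[2] eta + beta = 9 + 27 = 36; 36 ≥ 34 — OK.
[3] gamma + eta = 6 + 9 = 15 — OK.
[4] eta = 9 lies in [7, 11] — OK.
[5] |9 − 6| = 3; 3 ≤ 6 — OK.
[6] eps − eta = 3 − 9 = -6 — OK.
[7] theta = 19, eps = 3; 19 > 3 — OK.
[8] gamma − delta = 6 − 27 = -21 — OK.
[9] eta = 9 is in {14, 5, 9} — OK.
[10] beta=27, eps=3, delta=27; 1 of them equals 3 — OK.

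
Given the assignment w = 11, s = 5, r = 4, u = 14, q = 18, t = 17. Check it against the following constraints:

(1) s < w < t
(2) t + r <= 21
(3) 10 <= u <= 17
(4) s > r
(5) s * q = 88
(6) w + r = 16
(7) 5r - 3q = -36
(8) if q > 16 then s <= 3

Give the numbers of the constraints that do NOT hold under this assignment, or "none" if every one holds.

The assignment fails constraints 5, 6, 7, 8.

(1) values 5 < 11 < 17  yes
(2) t + r = 17 + 4 = 21; 21 ≤ 21  yes
(3) u = 14 lies in [10, 17]  yes
(4) s = 5, r = 4; 5 > 4  yes
(5) s * q = 5 * 18 = 90, not 88  no
(6) w + r = 11 + 4 = 15, not 16  no
(7) 5r - 3q = 5(4) - 3(18) = -34, not -36  no
(8) q = 18 > 16, so we need s ≤ 3; but s = 5 > 3  no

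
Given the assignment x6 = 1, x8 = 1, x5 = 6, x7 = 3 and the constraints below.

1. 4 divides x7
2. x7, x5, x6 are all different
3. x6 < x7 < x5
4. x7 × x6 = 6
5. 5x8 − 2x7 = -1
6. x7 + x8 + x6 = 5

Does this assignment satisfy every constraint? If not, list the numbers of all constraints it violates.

Constraints 1 and 4 are violated.

1. 3 = 4×0 + 3, so 4 does not divide 3 — violated.
2. values 3, 6, 1 are pairwise distinct — OK.
3. values 1 < 3 < 6 — OK.
4. x7 × x6 = 3 × 1 = 3, not 6 — violated.
5. 5x8 − 2x7 = 5(1) − 2(3) = -1 — OK.
6. x7 + x8 + x6 = 3 + 1 + 1 = 5 — OK.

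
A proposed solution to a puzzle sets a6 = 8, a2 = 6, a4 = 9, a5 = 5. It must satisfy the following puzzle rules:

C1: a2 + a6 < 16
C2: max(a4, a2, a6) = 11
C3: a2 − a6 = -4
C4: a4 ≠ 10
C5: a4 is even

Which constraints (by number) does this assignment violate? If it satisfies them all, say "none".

C1: a2 + a6 = 6 + 8 = 14; 14 < 16 — holds.
C2: max(9, 6, 8) = 9, not 11 — does not hold.
C3: a2 − a6 = 6 − 8 = -2, not -4 — does not hold.
C4: a4 = 9, and 9 ≠ 10 — holds.
C5: a4 = 9 is odd — does not hold.

No — constraints 2, 3, 5 are not satisfied.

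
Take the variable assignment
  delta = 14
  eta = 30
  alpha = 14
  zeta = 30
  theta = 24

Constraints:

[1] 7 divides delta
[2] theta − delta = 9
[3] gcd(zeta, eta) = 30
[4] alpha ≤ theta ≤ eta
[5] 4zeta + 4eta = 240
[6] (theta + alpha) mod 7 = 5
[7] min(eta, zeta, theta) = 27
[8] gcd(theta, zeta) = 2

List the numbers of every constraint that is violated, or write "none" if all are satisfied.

[1] 14 / 7 = 2, so 7 divides 14  ✓
[2] theta − delta = 24 − 14 = 10, not 9  ✗
[3] gcd(30, 30) = 30  ✓
[4] values 14 ≤ 24 ≤ 30  ✓
[5] 4zeta + 4eta = 4(30) + 4(30) = 240  ✓
[6] theta + alpha = 38; 38 mod 7 = 3, not 5  ✗
[7] min(30, 30, 24) = 24, not 27  ✗
[8] gcd(24, 30) = 6, not 2  ✗

The assignment fails constraints 2, 6, 7, 8.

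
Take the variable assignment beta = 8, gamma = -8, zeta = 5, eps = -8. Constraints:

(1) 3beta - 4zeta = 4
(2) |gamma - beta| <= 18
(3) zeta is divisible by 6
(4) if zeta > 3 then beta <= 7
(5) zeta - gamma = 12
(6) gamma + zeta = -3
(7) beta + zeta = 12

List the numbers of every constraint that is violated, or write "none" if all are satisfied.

No — constraints 3, 4, 5, and 7 are not satisfied.

(1) 3beta - 4zeta = 3(8) - 4(5) = 4 — holds.
(2) |-8 - 8| = 16; 16 ≤ 18 — holds.
(3) 5 = 6*0 + 5, so 6 does not divide 5 — does not hold.
(4) zeta = 5 > 3, so we need beta ≤ 7; but beta = 8 > 7 — does not hold.
(5) zeta - gamma = 5 - (-8) = 13, not 12 — does not hold.
(6) gamma + zeta = -8 + 5 = -3 — holds.
(7) beta + zeta = 8 + 5 = 13, not 12 — does not hold.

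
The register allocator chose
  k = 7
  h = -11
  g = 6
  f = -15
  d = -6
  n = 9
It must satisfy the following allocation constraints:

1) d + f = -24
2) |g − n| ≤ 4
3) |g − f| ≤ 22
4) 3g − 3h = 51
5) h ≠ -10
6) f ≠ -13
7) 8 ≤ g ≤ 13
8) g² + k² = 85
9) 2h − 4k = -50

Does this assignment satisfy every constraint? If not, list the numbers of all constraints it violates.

1) d + f = -6 + (-15) = -21, not -24 — does not hold.
2) |6 − 9| = 3; 3 ≤ 4 — holds.
3) |6 − (-15)| = 21; 21 ≤ 22 — holds.
4) 3g − 3h = 3(6) − 3(-11) = 51 — holds.
5) h = -11, and -11 ≠ -10 — holds.
6) f = -15, and -15 ≠ -13 — holds.
7) g = 6 is outside [8, 13] — does not hold.
8) g² + k² = 6² + 7² = 36 + 49 = 85 — holds.
9) 2h − 4k = 2(-11) − 4(7) = -50 — holds.

Constraints 1 and 7 are violated.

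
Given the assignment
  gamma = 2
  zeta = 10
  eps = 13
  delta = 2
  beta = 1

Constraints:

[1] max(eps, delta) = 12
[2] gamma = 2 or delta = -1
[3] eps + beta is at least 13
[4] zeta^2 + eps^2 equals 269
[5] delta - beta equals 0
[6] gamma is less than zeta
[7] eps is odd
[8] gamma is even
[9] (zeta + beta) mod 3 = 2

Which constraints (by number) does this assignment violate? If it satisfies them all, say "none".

[1] max(13, 2) = 13, not 12  ✗
[2] gamma = 2 = 2 (first disjunct)  ✓
[3] eps + beta = 13 + 1 = 14; 14 ≥ 13  ✓
[4] zeta^2 + eps^2 = 10^2 + 13^2 = 100 + 169 = 269  ✓
[5] delta - beta = 2 - 1 = 1, not 0  ✗
[6] gamma = 2, zeta = 10; 2 < 10  ✓
[7] eps = 13 is odd  ✓
[8] gamma = 2 is even  ✓
[9] zeta + beta = 11; 11 mod 3 = 2  ✓

Violated: 1 and 5.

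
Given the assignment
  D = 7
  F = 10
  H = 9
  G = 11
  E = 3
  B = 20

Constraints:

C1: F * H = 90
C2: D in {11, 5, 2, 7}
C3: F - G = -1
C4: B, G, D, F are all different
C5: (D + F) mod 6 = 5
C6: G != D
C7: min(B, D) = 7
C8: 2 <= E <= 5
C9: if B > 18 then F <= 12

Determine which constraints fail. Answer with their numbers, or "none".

All constraints are satisfied.

C1: F * H = 10 * 9 = 90 — holds.
C2: D = 7 is in {11, 5, 2, 7} — holds.
C3: F - G = 10 - 11 = -1 — holds.
C4: values 20, 11, 7, 10 are pairwise distinct — holds.
C5: D + F = 17; 17 mod 6 = 5 — holds.
C6: G = 11, D = 7; distinct — holds.
C7: min(20, 7) = 7 — holds.
C8: E = 3 lies in [2, 5] — holds.
C9: B = 20 > 18, so we need F ≤ 12; F = 10 ≤ 12 — holds.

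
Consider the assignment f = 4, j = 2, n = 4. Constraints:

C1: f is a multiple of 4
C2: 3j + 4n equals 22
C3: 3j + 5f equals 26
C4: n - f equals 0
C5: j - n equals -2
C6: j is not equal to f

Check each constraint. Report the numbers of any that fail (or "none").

None — every constraint holds.

C1: 4 / 4 = 1, so 4 divides 4  ✔
C2: 3j + 4n = 3(2) + 4(4) = 22  ✔
C3: 3j + 5f = 3(2) + 5(4) = 26  ✔
C4: n - f = 4 - 4 = 0  ✔
C5: j - n = 2 - 4 = -2  ✔
C6: j = 2, f = 4; distinct  ✔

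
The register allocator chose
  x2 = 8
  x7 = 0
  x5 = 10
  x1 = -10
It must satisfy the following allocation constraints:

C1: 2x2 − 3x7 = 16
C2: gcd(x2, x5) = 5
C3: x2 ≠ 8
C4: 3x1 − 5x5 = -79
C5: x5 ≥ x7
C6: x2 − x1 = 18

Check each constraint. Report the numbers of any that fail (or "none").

No — constraints 2, 3, and 4 are not satisfied.

C1: 2x2 − 3x7 = 2(8) − 3(0) = 16  ✔
C2: gcd(8, 10) = 2, not 5  ✘
C3: x2 = 8, but 8 is required to differ  ✘
C4: 3x1 − 5x5 = 3(-10) − 5(10) = -80, not -79  ✘
C5: x5 = 10, x7 = 0; 10 ≥ 0  ✔
C6: x2 − x1 = 8 − (-10) = 18  ✔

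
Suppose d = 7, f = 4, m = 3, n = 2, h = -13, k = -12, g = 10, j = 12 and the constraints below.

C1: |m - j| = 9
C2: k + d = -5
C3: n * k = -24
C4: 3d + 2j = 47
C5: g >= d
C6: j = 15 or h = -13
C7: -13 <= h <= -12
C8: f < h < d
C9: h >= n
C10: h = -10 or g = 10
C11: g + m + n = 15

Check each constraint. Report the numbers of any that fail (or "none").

No — constraints 4, 8, 9 are not satisfied.

C1: |3 - 12| = 9 — holds.
C2: k + d = -12 + 7 = -5 — holds.
C3: n * k = 2 * (-12) = -24 — holds.
C4: 3d + 2j = 3(7) + 2(12) = 45, not 47 — does not hold.
C5: g = 10, d = 7; 10 ≥ 7 — holds.
C6: j = 12 ≠ 15, but h = -13 = -13 (second disjunct) — holds.
C7: h = -13 lies in [-13, -12] — holds.
C8: values 4, -13, 7; f = 4 is not < h = -13 — does not hold.
C9: h = -13, n = 2; -13 < 2 (want ≥) — does not hold.
C10: h = -13 ≠ -10, but g = 10 = 10 (second disjunct) — holds.
C11: g + m + n = 10 + 3 + 2 = 15 — holds.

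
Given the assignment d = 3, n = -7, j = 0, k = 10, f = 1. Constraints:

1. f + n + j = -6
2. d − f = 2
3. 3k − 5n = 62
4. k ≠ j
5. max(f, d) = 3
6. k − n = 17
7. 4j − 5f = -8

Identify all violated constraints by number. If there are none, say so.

1. f + n + j = 1 + (-7) + 0 = -6 — holds.
2. d − f = 3 − 1 = 2 — holds.
3. 3k − 5n = 3(10) − 5(-7) = 65, not 62 — fails.
4. k = 10, j = 0; distinct — holds.
5. max(1, 3) = 3 — holds.
6. k − n = 10 − (-7) = 17 — holds.
7. 4j − 5f = 4(0) − 5(1) = -5, not -8 — fails.

Violated: 3 and 7.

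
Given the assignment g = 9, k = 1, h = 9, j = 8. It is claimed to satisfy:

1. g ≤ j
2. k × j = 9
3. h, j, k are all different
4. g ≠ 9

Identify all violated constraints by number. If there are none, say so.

1. g = 9, j = 8; 9 > 8 (want ≤)  ✘
2. k × j = 1 × 8 = 8, not 9  ✘
3. values 9, 8, 1 are pairwise distinct  ✔
4. g = 9, but 9 is required to differ  ✘

No — constraints 1, 2, and 4 are not satisfied.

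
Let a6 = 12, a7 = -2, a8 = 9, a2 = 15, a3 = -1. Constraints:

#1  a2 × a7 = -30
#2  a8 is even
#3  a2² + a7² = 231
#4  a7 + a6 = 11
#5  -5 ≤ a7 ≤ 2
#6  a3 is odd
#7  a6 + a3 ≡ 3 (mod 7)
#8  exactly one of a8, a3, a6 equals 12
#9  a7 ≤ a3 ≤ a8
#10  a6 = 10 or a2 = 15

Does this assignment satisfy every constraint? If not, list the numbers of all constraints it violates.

#1 a2 × a7 = 15 × (-2) = -30 — OK.
#2 a8 = 9 is odd — violated.
#3 a2² + a7² = 15² + (-2)² = 225 + 4 = 229, not 231 — violated.
#4 a7 + a6 = -2 + 12 = 10, not 11 — violated.
#5 a7 = -2 lies in [-5, 2] — OK.
#6 a3 = -1 is odd — OK.
#7 a6 + a3 = 11; 11 mod 7 = 4, not 3 — violated.
#8 a8=9, a3=-1, a6=12; 1 of them equals 12 — OK.
#9 values -2 ≤ -1 ≤ 9 — OK.
#10 a6 = 12 ≠ 10, but a2 = 15 = 15 (second disjunct) — OK.

Violated: 2, 3, 4, 7.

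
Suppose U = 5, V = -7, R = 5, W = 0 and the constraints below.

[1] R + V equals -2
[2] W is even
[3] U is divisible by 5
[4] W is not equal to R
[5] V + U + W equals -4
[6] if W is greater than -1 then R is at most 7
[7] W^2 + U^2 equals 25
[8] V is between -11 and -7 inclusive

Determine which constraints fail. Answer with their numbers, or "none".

Constraint 5 is violated.

[1] R + V = 5 + (-7) = -2 — satisfied.
[2] W = 0 is even — satisfied.
[3] 5 / 5 = 1, so 5 divides 5 — satisfied.
[4] W = 0, R = 5; distinct — satisfied.
[5] V + U + W = -7 + 5 + 0 = -2, not -4 — violated.
[6] W = 0 > -1, so we need R ≤ 7; R = 5 ≤ 7 — satisfied.
[7] W^2 + U^2 = 0^2 + 5^2 = 0 + 25 = 25 — satisfied.
[8] V = -7 lies in [-11, -7] — satisfied.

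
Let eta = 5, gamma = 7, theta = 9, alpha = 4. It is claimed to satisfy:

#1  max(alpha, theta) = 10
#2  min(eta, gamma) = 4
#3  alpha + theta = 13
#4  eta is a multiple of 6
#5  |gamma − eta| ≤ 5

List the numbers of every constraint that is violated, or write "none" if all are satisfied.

No — constraints 1, 2, and 4 are not satisfied.

#1 max(4, 9) = 9, not 10 — does not hold.
#2 min(5, 7) = 5, not 4 — does not hold.
#3 alpha + theta = 4 + 9 = 13 — holds.
#4 5 = 6×0 + 5, so 6 does not divide 5 — does not hold.
#5 |7 − 5| = 2; 2 ≤ 5 — holds.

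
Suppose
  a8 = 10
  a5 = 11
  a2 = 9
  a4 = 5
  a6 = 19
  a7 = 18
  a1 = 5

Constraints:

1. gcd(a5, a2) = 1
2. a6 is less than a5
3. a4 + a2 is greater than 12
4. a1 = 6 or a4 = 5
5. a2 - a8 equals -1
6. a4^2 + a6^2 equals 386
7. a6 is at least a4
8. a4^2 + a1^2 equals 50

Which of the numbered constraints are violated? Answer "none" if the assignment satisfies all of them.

1. gcd(11, 9) = 1 — satisfied.
2. a6 = 19, a5 = 11; 19 ≥ 11 (want <) — violated.
3. a4 + a2 = 5 + 9 = 14; 14 > 12 — satisfied.
4. a1 = 5 ≠ 6, but a4 = 5 = 5 (second disjunct) — satisfied.
5. a2 - a8 = 9 - 10 = -1 — satisfied.
6. a4^2 + a6^2 = 5^2 + 19^2 = 25 + 361 = 386 — satisfied.
7. a6 = 19, a4 = 5; 19 ≥ 5 — satisfied.
8. a4^2 + a1^2 = 5^2 + 5^2 = 25 + 25 = 50 — satisfied.

Violated: 2.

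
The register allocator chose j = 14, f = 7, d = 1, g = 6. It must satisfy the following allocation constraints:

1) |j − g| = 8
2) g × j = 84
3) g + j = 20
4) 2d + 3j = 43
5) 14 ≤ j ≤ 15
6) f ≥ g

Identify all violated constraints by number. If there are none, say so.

1) |14 − 6| = 8  true
2) g × j = 6 × 14 = 84  true
3) g + j = 6 + 14 = 20  true
4) 2d + 3j = 2(1) + 3(14) = 44, not 43  false
5) j = 14 lies in [14, 15]  true
6) f = 7, g = 6; 7 ≥ 6  true

Constraint 4 does not hold.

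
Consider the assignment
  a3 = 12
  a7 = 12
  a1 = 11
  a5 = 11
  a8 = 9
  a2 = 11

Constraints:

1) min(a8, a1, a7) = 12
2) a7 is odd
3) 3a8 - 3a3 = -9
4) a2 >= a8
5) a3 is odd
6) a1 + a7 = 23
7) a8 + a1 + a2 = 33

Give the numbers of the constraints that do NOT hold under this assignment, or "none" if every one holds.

1) min(9, 11, 12) = 9, not 12 — violated.
2) a7 = 12 is even — violated.
3) 3a8 - 3a3 = 3(9) - 3(12) = -9 — OK.
4) a2 = 11, a8 = 9; 11 ≥ 9 — OK.
5) a3 = 12 is even — violated.
6) a1 + a7 = 11 + 12 = 23 — OK.
7) a8 + a1 + a2 = 9 + 11 + 11 = 31, not 33 — violated.

Violated: 1, 2, 5, 7.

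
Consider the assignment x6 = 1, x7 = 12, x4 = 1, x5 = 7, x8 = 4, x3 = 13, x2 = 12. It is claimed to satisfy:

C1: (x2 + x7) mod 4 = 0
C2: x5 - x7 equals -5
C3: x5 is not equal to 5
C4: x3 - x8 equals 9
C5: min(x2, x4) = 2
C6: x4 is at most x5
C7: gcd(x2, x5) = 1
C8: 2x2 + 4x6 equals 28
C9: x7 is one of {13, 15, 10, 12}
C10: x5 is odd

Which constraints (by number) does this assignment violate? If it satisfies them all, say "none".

C1: x2 + x7 = 24; 24 mod 4 = 0  true
C2: x5 - x7 = 7 - 12 = -5  true
C3: x5 = 7, and 7 ≠ 5  true
C4: x3 - x8 = 13 - 4 = 9  true
C5: min(12, 1) = 1, not 2  false
C6: x4 = 1, x5 = 7; 1 ≤ 7  true
C7: gcd(12, 7) = 1  true
C8: 2x2 + 4x6 = 2(12) + 4(1) = 28  true
C9: x7 = 12 is in {13, 15, 10, 12}  true
C10: x5 = 7 is odd  true

The assignment fails constraint 5.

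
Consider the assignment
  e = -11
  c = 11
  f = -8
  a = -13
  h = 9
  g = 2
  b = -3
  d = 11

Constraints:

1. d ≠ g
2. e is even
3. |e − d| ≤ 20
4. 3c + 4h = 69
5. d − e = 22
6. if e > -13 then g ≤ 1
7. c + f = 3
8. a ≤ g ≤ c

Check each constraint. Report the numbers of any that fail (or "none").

The assignment fails constraints 2, 3, and 6.

1. d = 11, g = 2; distinct — holds.
2. e = -11 is odd — does not hold.
3. |-11 − 11| = 22; 22 > 20, exceeds bound 20 — does not hold.
4. 3c + 4h = 3(11) + 4(9) = 69 — holds.
5. d − e = 11 − (-11) = 22 — holds.
6. e = -11 > -13, so we need g ≤ 1; but g = 2 > 1 — does not hold.
7. c + f = 11 + (-8) = 3 — holds.
8. values -13 ≤ 2 ≤ 11 — holds.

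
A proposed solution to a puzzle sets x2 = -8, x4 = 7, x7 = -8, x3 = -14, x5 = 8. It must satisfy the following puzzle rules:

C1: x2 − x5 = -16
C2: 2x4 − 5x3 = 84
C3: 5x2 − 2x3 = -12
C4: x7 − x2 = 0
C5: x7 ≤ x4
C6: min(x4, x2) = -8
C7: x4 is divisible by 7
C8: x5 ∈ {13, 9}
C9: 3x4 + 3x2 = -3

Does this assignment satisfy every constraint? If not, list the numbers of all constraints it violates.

C1: x2 − x5 = -8 − 8 = -16  yes
C2: 2x4 − 5x3 = 2(7) − 5(-14) = 84  yes
C3: 5x2 − 2x3 = 5(-8) − 2(-14) = -12  yes
C4: x7 − x2 = -8 − (-8) = 0  yes
C5: x7 = -8, x4 = 7; -8 ≤ 7  yes
C6: min(7, -8) = -8  yes
C7: 7 / 7 = 1, so 7 divides 7  yes
C8: x5 = 8 is not in {13, 9}  no
C9: 3x4 + 3x2 = 3(7) + 3(-8) = -3  yes

The assignment fails constraint 8.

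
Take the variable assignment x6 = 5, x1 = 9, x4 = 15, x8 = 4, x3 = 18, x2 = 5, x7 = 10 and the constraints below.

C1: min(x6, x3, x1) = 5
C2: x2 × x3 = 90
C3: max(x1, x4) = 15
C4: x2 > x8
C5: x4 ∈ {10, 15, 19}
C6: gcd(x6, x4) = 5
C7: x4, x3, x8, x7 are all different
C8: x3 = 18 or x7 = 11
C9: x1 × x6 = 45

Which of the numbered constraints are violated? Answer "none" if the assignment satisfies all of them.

All constraints are satisfied.

C1: min(5, 18, 9) = 5 — OK.
C2: x2 × x3 = 5 × 18 = 90 — OK.
C3: max(9, 15) = 15 — OK.
C4: x2 = 5, x8 = 4; 5 > 4 — OK.
C5: x4 = 15 is in {10, 15, 19} — OK.
C6: gcd(5, 15) = 5 — OK.
C7: values 15, 18, 4, 10 are pairwise distinct — OK.
C8: x3 = 18 = 18 (first disjunct) — OK.
C9: x1 × x6 = 9 × 5 = 45 — OK.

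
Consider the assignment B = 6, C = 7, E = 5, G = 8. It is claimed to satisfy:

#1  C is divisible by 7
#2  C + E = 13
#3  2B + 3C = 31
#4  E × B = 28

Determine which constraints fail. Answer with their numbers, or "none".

#1 7 / 7 = 1, so 7 divides 7 — holds.
#2 C + E = 7 + 5 = 12, not 13 — fails.
#3 2B + 3C = 2(6) + 3(7) = 33, not 31 — fails.
#4 E × B = 5 × 6 = 30, not 28 — fails.

No — constraints 2, 3, and 4 are not satisfied.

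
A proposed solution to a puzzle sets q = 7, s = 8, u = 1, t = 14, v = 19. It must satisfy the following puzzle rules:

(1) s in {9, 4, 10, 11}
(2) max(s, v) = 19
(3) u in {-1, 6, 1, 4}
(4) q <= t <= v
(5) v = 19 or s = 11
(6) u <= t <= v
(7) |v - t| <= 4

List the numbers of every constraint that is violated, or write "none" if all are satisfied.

The assignment fails constraints 1 and 7.

(1) s = 8 is not in {9, 4, 10, 11}  false
(2) max(8, 19) = 19  true
(3) u = 1 is in {-1, 6, 1, 4}  true
(4) values 7 <= 14 <= 19  true
(5) v = 19 = 19 (first disjunct)  true
(6) values 1 <= 14 <= 19  true
(7) |19 - 14| = 5; 5 > 4, exceeds bound 4  false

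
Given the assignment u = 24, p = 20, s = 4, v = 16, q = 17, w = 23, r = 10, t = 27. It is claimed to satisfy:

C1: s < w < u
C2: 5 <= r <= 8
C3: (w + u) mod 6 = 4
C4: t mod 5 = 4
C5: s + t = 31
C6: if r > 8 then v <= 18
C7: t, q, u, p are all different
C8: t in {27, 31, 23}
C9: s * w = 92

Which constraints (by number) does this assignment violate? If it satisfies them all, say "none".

No — constraints 2, 3, 4 are not satisfied.

C1: values 4 < 23 < 24  ✔
C2: r = 10 is outside [5, 8]  ✘
C3: w + u = 47; 47 mod 6 = 5, not 4  ✘
C4: 27 mod 5 = 2, not 4  ✘
C5: s + t = 4 + 27 = 31  ✔
C6: r = 10 > 8, so we need v ≤ 18; v = 16 ≤ 18  ✔
C7: values 27, 17, 24, 20 are pairwise distinct  ✔
C8: t = 27 is in {27, 31, 23}  ✔
C9: s * w = 4 * 23 = 92  ✔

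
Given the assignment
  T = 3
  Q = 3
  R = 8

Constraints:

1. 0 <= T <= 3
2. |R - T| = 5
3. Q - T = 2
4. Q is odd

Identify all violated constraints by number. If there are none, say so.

1. T = 3 lies in [0, 3]  yes
2. |8 - 3| = 5  yes
3. Q - T = 3 - 3 = 0, not 2  no
4. Q = 3 is odd  yes

The assignment fails constraint 3.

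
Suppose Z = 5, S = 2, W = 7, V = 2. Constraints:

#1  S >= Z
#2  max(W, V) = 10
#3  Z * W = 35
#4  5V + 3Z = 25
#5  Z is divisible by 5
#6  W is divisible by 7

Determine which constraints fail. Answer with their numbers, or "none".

Constraints 1 and 2 are violated.

#1 S = 2, Z = 5; 2 < 5 (want ≥) — violated.
#2 max(7, 2) = 7, not 10 — violated.
#3 Z * W = 5 * 7 = 35 — OK.
#4 5V + 3Z = 5(2) + 3(5) = 25 — OK.
#5 5 / 5 = 1, so 5 divides 5 — OK.
#6 7 / 7 = 1, so 7 divides 7 — OK.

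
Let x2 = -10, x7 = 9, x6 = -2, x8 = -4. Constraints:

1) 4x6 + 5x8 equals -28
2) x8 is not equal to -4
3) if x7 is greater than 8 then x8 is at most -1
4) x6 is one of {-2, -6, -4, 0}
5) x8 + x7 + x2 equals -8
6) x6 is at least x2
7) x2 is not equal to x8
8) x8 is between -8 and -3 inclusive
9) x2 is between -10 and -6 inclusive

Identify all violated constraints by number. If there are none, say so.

Constraints 2 and 5 are violated.

1) 4x6 + 5x8 = 4(-2) + 5(-4) = -28 — holds.
2) x8 = -4, but -4 is required to differ — fails.
3) x7 = 9 > 8, so we need x8 ≤ -1; x8 = -4 ≤ -1 — holds.
4) x6 = -2 is in {-2, -6, -4, 0} — holds.
5) x8 + x7 + x2 = -4 + 9 + (-10) = -5, not -8 — fails.
6) x6 = -2, x2 = -10; -2 ≥ -10 — holds.
7) x2 = -10, x8 = -4; distinct — holds.
8) x8 = -4 lies in [-8, -3] — holds.
9) x2 = -10 lies in [-10, -6] — holds.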